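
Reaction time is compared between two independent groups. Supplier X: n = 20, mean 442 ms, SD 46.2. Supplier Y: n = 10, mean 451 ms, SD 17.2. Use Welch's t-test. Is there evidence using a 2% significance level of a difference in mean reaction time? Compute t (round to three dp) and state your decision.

Let group 1 = supplier X, group 2 = supplier Y. H0: μ_1 = μ_2; H1: μ_1 ≠ μ_2 (Welch's two-sample t-test, two-sided).
t = (x̄_1 − x̄_2)/√(s_1²/n_1 + s_2²/n_2) = (442 − 451)/√(46.2²/20 + 17.2²/10) = -0.771
Welch–Satterthwaite df ≈ 26.67
Two-sided p-value ≈ 0.4476
Since p ≈ 0.4476 > α = 0.02, fail to reject H0; the data do not provide sufficient evidence against H0.

t = -0.771; fail to reject H0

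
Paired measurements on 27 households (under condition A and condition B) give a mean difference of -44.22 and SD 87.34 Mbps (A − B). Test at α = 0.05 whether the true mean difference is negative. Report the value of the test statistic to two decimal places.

-2.63

H0: μ_d = 0; H1: μ_d < 0 (paired t-test on the differences, left-tailed).
t = d̄/(s_d/√n) = -44.22/(87.34/√27) = -2.63
df = n − 1 = 26
p-value = P(T ≤ -2.63) ≈ 0.007
Since p ≈ 0.007 < α = 0.05, reject H0; the evidence is statistically significant.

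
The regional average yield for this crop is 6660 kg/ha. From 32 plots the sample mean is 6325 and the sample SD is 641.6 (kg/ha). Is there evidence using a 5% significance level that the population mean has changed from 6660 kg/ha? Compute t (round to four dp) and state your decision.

t = -2.9536; reject H0

H0: μ = 6660; H1: μ ≠ 6660 (one-sample t-test, two-sided).
t = (x̄ − μ₀)/(s/√n) = (6325 − 6660)/(641.6/√32) = -2.9536
df = n − 1 = 31
Two-sided p-value ≈ 0.006
Since p ≈ 0.006 < α = 0.05, reject H0; the evidence is statistically significant.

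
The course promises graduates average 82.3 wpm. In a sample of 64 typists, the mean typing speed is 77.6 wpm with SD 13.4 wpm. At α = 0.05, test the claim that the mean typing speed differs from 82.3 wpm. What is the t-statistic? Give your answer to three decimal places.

-2.806

H0: μ = 82.3; H1: μ ≠ 82.3 (one-sample t-test, two-sided).
t = (x̄ − μ₀)/(s/√n) = (77.6 − 82.3)/(13.4/√64) = -2.806
df = n − 1 = 63
Two-sided p-value ≈ 0.007
Since p ≈ 0.007 < α = 0.05, reject H0; the data support H1.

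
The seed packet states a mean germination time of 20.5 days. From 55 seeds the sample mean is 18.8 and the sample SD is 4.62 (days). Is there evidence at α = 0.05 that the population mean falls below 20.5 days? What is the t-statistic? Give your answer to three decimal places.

H0: μ = 20.5; H1: μ < 20.5 (one-sample t-test, left-tailed).
t = (x̄ − μ₀)/(s/√n) = (18.8 − 20.5)/(4.62/√55) = -2.729
df = n − 1 = 54
p-value = P(T ≤ -2.729) ≈ 0.0043
Since p ≈ 0.0043 < α = 0.05, reject H0; the data support H1.

-2.729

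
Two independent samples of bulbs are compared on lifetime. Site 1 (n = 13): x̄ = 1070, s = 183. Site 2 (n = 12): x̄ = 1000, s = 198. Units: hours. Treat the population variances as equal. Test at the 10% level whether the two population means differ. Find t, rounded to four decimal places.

0.9188

Let group 1 = site 1, group 2 = site 2. H0: μ_1 = μ_2; H1: μ_1 ≠ μ_2 (two-sample pooled-variance t-test, two-sided).
s_p² = [(13−1)·183² + (12−1)·198²]/(13+12−2) = 36222.3
t = (1070 − 1000)/√[36222.3·(1/13 + 1/12)] = 0.9188
df = n₁ + n₂ − 2 = 23
Two-sided p-value ≈ 0.3678
Since p ≈ 0.3678 > α = 0.1, fail to reject H0; the evidence is not statistically significant.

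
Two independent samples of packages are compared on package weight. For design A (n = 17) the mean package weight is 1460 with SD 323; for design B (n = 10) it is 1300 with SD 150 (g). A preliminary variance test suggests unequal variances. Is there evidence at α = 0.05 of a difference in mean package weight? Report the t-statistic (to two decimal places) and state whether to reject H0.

t = 1.75; fail to reject H0

Let group 1 = design A, group 2 = design B. H0: μ_1 = μ_2; H1: μ_1 ≠ μ_2 (Welch's two-sample t-test, two-sided).
t = (x̄_1 − x̄_2)/√(s_1²/n_1 + s_2²/n_2) = (1460 − 1300)/√(323²/17 + 150²/10) = 1.75
Welch–Satterthwaite df ≈ 24.12
Two-sided p-value ≈ 0.0933
Since p ≈ 0.0933 > α = 0.05, fail to reject H0; the data do not provide sufficient evidence against H0.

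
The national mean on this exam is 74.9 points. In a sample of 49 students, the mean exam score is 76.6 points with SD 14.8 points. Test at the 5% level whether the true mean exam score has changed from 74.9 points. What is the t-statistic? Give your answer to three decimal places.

H0: μ = 74.9; H1: μ ≠ 74.9 (one-sample t-test, two-sided).
t = (x̄ − μ₀)/(s/√n) = (76.6 − 74.9)/(14.8/√49) = 0.804
df = n − 1 = 48
Two-sided p-value ≈ 0.4253
Since p ≈ 0.4253 > α = 0.05, fail to reject H0; the data do not provide sufficient evidence against H0.

0.804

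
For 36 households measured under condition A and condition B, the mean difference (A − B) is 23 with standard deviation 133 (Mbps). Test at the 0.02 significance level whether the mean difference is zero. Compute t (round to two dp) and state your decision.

H0: μ_d = 0; H1: μ_d ≠ 0 (paired t-test on the differences, two-sided).
t = d̄/(s_d/√n) = 23/(133/√36) = 1.04
df = n − 1 = 35
Two-sided p-value ≈ 0.307
Since p ≈ 0.307 > α = 0.02, fail to reject H0; the data do not provide sufficient evidence against H0.

t = 1.04; fail to reject H0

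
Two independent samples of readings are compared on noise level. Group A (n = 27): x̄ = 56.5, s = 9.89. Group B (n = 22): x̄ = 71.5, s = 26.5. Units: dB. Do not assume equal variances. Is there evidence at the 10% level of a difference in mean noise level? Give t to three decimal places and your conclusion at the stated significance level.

Let group 1 = group A, group 2 = group B. H0: μ_1 = μ_2; H1: μ_1 ≠ μ_2 (Welch's two-sample t-test, two-sided).
t = (x̄_1 − x̄_2)/√(s_1²/n_1 + s_2²/n_2) = (56.5 − 71.5)/√(9.89²/27 + 26.5²/22) = -2.516
Welch–Satterthwaite df ≈ 25.77
Two-sided p-value ≈ 0.018
Since p ≈ 0.018 < α = 0.1, reject H0; the evidence is statistically significant.

t = -2.516; reject H0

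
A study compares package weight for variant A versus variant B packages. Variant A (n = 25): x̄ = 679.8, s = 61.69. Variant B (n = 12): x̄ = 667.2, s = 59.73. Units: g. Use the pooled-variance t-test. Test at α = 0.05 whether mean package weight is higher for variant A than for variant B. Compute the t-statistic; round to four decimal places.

0.5874

Let group 1 = variant A, group 2 = variant B. H0: μ_1 = μ_2; H1: μ_1 > μ_2 (two-sample pooled-variance t-test, right-tailed).
s_p² = [(25−1)·61.69² + (12−1)·59.73²]/(25+12−2) = 3730.86
t = (679.8 − 667.2)/√[3730.86·(1/25 + 1/12)] = 0.5874
df = n₁ + n₂ − 2 = 35
p-value = P(T ≥ 0.5874) ≈ 0.2804
Since p ≈ 0.2804 > α = 0.05, fail to reject H0; the evidence is not statistically significant.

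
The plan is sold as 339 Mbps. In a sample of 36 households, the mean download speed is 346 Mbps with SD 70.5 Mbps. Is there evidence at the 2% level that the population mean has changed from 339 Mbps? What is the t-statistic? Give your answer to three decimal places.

H0: μ = 339; H1: μ ≠ 339 (one-sample t-test, two-sided).
t = (x̄ − μ₀)/(s/√n) = (346 − 339)/(70.5/√36) = 0.596
df = n − 1 = 35
Two-sided p-value ≈ 0.5552
Since p ≈ 0.5552 > α = 0.02, fail to reject H0; the evidence is not statistically significant.

0.596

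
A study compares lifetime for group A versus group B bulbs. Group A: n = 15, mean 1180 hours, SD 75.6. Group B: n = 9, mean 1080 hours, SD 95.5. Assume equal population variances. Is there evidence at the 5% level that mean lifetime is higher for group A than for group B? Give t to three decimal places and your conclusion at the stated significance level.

t = 2.844; reject H0

Let group 1 = group A, group 2 = group B. H0: μ_1 = μ_2; H1: μ_1 > μ_2 (two-sample pooled-variance t-test, right-tailed).
s_p² = [(15−1)·75.6² + (9−1)·95.5²]/(15+9−2) = 6953.5
t = (1180 − 1080)/√[6953.5·(1/15 + 1/9)] = 2.844
df = n₁ + n₂ − 2 = 22
p-value = P(T ≥ 2.844) ≈ 0.005
Since p ≈ 0.005 < α = 0.05, reject H0; the data support H1.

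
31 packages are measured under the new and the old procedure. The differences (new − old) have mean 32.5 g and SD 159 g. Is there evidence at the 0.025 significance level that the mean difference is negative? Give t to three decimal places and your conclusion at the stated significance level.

t = 1.138; fail to reject H0

H0: μ_d = 0; H1: μ_d < 0 (paired t-test on the differences, left-tailed).
t = d̄/(s_d/√n) = 32.5/(159/√31) = 1.138
df = n − 1 = 30
p-value = P(T ≤ 1.138) ≈ 0.868
Since p ≈ 0.868 > α = 0.025, fail to reject H0; the evidence is not statistically significant.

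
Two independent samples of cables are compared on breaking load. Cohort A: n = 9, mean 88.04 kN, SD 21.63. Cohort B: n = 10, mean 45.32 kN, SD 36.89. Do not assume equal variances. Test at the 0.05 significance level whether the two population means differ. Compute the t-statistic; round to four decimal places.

3.1151

Let group 1 = cohort A, group 2 = cohort B. H0: μ_1 = μ_2; H1: μ_1 ≠ μ_2 (Welch's two-sample t-test, two-sided).
t = (x̄_1 − x̄_2)/√(s_1²/n_1 + s_2²/n_2) = (88.04 − 45.32)/√(21.63²/9 + 36.89²/10) = 3.1151
Welch–Satterthwaite df ≈ 14.77
Two-sided p-value ≈ 0.0072
Since p ≈ 0.0072 < α = 0.05, reject H0; the evidence is statistically significant.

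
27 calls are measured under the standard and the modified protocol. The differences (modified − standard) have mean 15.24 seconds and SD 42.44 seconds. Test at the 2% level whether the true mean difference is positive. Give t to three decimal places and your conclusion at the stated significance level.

t = 1.866; fail to reject H0

H0: μ_d = 0; H1: μ_d > 0 (paired t-test on the differences, right-tailed).
t = d̄/(s_d/√n) = 15.24/(42.44/√27) = 1.866
df = n − 1 = 26
p-value = P(T ≥ 1.866) ≈ 0.0367
Since p ≈ 0.0367 > α = 0.02, fail to reject H0; the data do not provide sufficient evidence against H0.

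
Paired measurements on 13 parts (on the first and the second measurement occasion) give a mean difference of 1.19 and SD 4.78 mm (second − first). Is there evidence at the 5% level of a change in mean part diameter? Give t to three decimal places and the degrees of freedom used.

t = 0.898, df = 12

H0: μ_d = 0; H1: μ_d ≠ 0 (paired t-test on the differences, two-sided).
t = d̄/(s_d/√n) = 1.19/(4.78/√13) = 0.898
df = n − 1 = 12
Two-sided p-value ≈ 0.3870
Since p ≈ 0.3870 > α = 0.05, fail to reject H0; the data do not provide sufficient evidence against H0.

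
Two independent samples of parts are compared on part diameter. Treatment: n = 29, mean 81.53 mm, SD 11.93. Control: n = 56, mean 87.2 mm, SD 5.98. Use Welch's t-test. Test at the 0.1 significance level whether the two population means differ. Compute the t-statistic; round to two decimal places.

-2.41

Let group 1 = treatment, group 2 = control. H0: μ_1 = μ_2; H1: μ_1 ≠ μ_2 (Welch's two-sample t-test, two-sided).
t = (x̄_1 − x̄_2)/√(s_1²/n_1 + s_2²/n_2) = (81.53 − 87.2)/√(11.93²/29 + 5.98²/56) = -2.41
Welch–Satterthwaite df ≈ 35.45
Two-sided p-value ≈ 0.0214
Since p ≈ 0.0214 < α = 0.1, reject H0; the evidence is statistically significant.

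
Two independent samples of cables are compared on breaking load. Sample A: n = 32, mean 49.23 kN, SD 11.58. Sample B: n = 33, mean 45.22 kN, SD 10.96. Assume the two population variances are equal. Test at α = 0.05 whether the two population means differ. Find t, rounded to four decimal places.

1.4342

Let group 1 = sample A, group 2 = sample B. H0: μ_1 = μ_2; H1: μ_1 ≠ μ_2 (two-sample pooled-variance t-test, two-sided).
s_p² = [(32−1)·11.58² + (33−1)·10.96²]/(32+33−2) = 126.998
t = (49.23 − 45.22)/√[126.998·(1/32 + 1/33)] = 1.4342
df = n₁ + n₂ − 2 = 63
Two-sided p-value ≈ 0.1564
Since p ≈ 0.1564 > α = 0.05, fail to reject H0; the data do not provide sufficient evidence against H0.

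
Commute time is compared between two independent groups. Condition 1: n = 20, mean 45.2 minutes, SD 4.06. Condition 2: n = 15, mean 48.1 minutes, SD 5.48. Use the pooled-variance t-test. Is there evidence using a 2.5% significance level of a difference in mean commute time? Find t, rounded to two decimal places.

Let group 1 = condition 1, group 2 = condition 2. H0: μ_1 = μ_2; H1: μ_1 ≠ μ_2 (two-sample pooled-variance t-test, two-sided).
s_p² = [(20−1)·4.06² + (15−1)·5.48²]/(20+15−2) = 22.2307
t = (45.2 − 48.1)/√[22.2307·(1/20 + 1/15)] = -1.80
df = n₁ + n₂ − 2 = 33
Two-sided p-value ≈ 0.0809
Since p ≈ 0.0809 > α = 0.025, fail to reject H0; the evidence is not statistically significant.

-1.80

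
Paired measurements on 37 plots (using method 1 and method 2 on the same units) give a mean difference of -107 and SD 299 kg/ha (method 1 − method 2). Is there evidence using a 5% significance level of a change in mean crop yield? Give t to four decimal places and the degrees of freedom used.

t = -2.1768, df = 36

H0: μ_d = 0; H1: μ_d ≠ 0 (paired t-test on the differences, two-sided).
t = d̄/(s_d/√n) = -107/(299/√37) = -2.1768
df = n − 1 = 36
Two-sided p-value ≈ 0.0361
Since p ≈ 0.0361 < α = 0.05, reject H0; the evidence is statistically significant.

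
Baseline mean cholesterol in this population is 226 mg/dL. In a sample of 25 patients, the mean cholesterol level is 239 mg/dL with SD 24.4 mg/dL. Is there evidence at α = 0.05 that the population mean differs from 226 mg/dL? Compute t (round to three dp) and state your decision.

H0: μ = 226; H1: μ ≠ 226 (one-sample t-test, two-sided).
t = (x̄ − μ₀)/(s/√n) = (239 − 226)/(24.4/√25) = 2.664
df = n − 1 = 24
Two-sided p-value ≈ 0.014
Since p ≈ 0.014 < α = 0.05, reject H0; the evidence is statistically significant.

t = 2.664; reject H0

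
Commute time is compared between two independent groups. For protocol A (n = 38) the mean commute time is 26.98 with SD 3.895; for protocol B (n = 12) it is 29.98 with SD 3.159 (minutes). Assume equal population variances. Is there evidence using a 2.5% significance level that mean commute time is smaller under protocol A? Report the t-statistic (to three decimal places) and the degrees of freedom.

t = -2.423, df = 48

Let group 1 = protocol A, group 2 = protocol B. H0: μ_1 = μ_2; H1: μ_1 < μ_2 (two-sample pooled-variance t-test, left-tailed).
s_p² = [(38−1)·3.895² + (12−1)·3.159²]/(38+12−2) = 13.9813
t = (26.98 − 29.98)/√[13.9813·(1/38 + 1/12)] = -2.423
df = n₁ + n₂ − 2 = 48
p-value = P(T ≤ -2.423) ≈ 0.0096
Since p ≈ 0.0096 < α = 0.025, reject H0; the evidence is statistically significant.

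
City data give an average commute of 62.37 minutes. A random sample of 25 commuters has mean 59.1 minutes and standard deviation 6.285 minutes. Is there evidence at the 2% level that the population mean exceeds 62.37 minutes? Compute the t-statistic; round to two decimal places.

-2.60

H0: μ = 62.37; H1: μ > 62.37 (one-sample t-test, right-tailed).
t = (x̄ − μ₀)/(s/√n) = (59.1 − 62.37)/(6.285/√25) = -2.60
df = n − 1 = 24
p-value = P(T ≥ -2.60) ≈ 0.9922
Since p ≈ 0.9922 > α = 0.02, fail to reject H0; the data do not provide sufficient evidence against H0.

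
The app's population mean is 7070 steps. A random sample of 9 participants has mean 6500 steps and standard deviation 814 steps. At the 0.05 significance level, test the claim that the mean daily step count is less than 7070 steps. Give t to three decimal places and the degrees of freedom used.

t = -2.101, df = 8

H0: μ = 7070; H1: μ < 7070 (one-sample t-test, left-tailed).
t = (x̄ − μ₀)/(s/√n) = (6500 − 7070)/(814/√9) = -2.101
df = n − 1 = 8
p-value = P(T ≤ -2.101) ≈ 0.0344
Since p ≈ 0.0344 < α = 0.05, reject H0; the data support H1.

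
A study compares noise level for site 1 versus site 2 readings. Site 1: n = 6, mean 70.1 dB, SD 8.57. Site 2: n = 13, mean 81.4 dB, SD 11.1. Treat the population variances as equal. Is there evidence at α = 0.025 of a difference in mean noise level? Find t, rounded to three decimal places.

Let group 1 = site 1, group 2 = site 2. H0: μ_1 = μ_2; H1: μ_1 ≠ μ_2 (two-sample pooled-variance t-test, two-sided).
s_p² = [(6−1)·8.57² + (13−1)·11.1²]/(6+13−2) = 108.573
t = (70.1 − 81.4)/√[108.573·(1/6 + 1/13)] = -2.197
df = n₁ + n₂ − 2 = 17
Two-sided p-value ≈ 0.0421
Since p ≈ 0.0421 > α = 0.025, fail to reject H0; the data do not provide sufficient evidence against H0.

-2.197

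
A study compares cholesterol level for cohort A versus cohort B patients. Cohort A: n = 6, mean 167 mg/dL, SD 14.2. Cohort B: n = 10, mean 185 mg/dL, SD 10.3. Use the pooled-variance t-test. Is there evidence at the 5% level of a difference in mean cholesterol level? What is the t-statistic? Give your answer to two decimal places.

-2.94

Let group 1 = cohort A, group 2 = cohort B. H0: μ_1 = μ_2; H1: μ_1 ≠ μ_2 (two-sample pooled-variance t-test, two-sided).
s_p² = [(6−1)·14.2² + (10−1)·10.3²]/(6+10−2) = 140.215
t = (167 − 185)/√[140.215·(1/6 + 1/10)] = -2.94
df = n₁ + n₂ − 2 = 14
Two-sided p-value ≈ 0.011
Since p ≈ 0.011 < α = 0.05, reject H0; the data support H1.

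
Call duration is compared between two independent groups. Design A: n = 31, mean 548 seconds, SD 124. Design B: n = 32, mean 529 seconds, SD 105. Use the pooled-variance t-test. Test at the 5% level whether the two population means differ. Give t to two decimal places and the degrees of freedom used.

Let group 1 = design A, group 2 = design B. H0: μ_1 = μ_2; H1: μ_1 ≠ μ_2 (two-sample pooled-variance t-test, two-sided).
s_p² = [(31−1)·124² + (32−1)·105²]/(31+32−2) = 13164.8
t = (548 − 529)/√[13164.8·(1/31 + 1/32)] = 0.66
df = n₁ + n₂ − 2 = 61
Two-sided p-value ≈ 0.514
Since p ≈ 0.514 > α = 0.05, fail to reject H0; the data do not provide sufficient evidence against H0.

t = 0.66, df = 61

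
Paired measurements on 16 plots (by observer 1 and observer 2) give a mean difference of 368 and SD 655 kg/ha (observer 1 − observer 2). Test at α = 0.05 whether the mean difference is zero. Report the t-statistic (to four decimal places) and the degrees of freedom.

t = 2.2473, df = 15

H0: μ_d = 0; H1: μ_d ≠ 0 (paired t-test on the differences, two-sided).
t = d̄/(s_d/√n) = 368/(655/√16) = 2.2473
df = n − 1 = 15
Two-sided p-value ≈ 0.040
Since p ≈ 0.040 < α = 0.05, reject H0; the data support H1.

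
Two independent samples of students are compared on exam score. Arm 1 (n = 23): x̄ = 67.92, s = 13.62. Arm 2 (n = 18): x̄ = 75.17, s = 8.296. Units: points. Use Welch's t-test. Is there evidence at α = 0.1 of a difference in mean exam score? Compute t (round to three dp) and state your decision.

t = -2.103; reject H0

Let group 1 = arm 1, group 2 = arm 2. H0: μ_1 = μ_2; H1: μ_1 ≠ μ_2 (Welch's two-sample t-test, two-sided).
t = (x̄_1 − x̄_2)/√(s_1²/n_1 + s_2²/n_2) = (67.92 − 75.17)/√(13.62²/23 + 8.296²/18) = -2.103
Welch–Satterthwaite df ≈ 37.03
Two-sided p-value ≈ 0.042
Since p ≈ 0.042 < α = 0.1, reject H0; the data support H1.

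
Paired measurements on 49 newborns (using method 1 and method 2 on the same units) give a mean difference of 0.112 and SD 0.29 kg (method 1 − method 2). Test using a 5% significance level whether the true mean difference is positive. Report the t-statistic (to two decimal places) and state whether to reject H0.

t = 2.70; reject H0

H0: μ_d = 0; H1: μ_d > 0 (paired t-test on the differences, right-tailed).
t = d̄/(s_d/√n) = 0.112/(0.29/√49) = 2.70
df = n − 1 = 48
p-value = P(T ≥ 2.70) ≈ 0.005
Since p ≈ 0.005 < α = 0.05, reject H0; the evidence is statistically significant.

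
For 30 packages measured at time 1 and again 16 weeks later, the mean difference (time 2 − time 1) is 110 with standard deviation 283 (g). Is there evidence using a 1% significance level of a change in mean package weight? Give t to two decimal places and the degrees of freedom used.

t = 2.13, df = 29

H0: μ_d = 0; H1: μ_d ≠ 0 (paired t-test on the differences, two-sided).
t = d̄/(s_d/√n) = 110/(283/√30) = 2.13
df = n − 1 = 29
Two-sided p-value ≈ 0.0419
Since p ≈ 0.0419 > α = 0.01, fail to reject H0; the evidence is not statistically significant.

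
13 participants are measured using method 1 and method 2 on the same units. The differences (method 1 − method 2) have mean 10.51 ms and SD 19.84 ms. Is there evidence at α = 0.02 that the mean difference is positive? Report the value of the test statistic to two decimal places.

1.91

H0: μ_d = 0; H1: μ_d > 0 (paired t-test on the differences, right-tailed).
t = d̄/(s_d/√n) = 10.51/(19.84/√13) = 1.91
df = n − 1 = 12
p-value = P(T ≥ 1.91) ≈ 0.040
Since p ≈ 0.040 > α = 0.02, fail to reject H0; the data do not provide sufficient evidence against H0.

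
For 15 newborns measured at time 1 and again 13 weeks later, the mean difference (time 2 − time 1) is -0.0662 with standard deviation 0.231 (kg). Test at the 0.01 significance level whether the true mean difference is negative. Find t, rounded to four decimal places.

H0: μ_d = 0; H1: μ_d < 0 (paired t-test on the differences, left-tailed).
t = d̄/(s_d/√n) = -0.0662/(0.231/√15) = -1.1099
df = n − 1 = 14
p-value = P(T ≤ -1.1099) ≈ 0.143
Since p ≈ 0.143 > α = 0.01, fail to reject H0; the evidence is not statistically significant.

-1.1099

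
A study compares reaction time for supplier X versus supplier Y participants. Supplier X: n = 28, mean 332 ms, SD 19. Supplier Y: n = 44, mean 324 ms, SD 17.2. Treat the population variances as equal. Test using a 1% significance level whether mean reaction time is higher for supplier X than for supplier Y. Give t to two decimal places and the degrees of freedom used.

Let group 1 = supplier X, group 2 = supplier Y. H0: μ_1 = μ_2; H1: μ_1 > μ_2 (two-sample pooled-variance t-test, right-tailed).
s_p² = [(28−1)·19² + (44−1)·17.2²]/(28+44−2) = 320.973
t = (332 − 324)/√[320.973·(1/28 + 1/44)] = 1.85
df = n₁ + n₂ − 2 = 70
p-value = P(T ≥ 1.85) ≈ 0.0345
Since p ≈ 0.0345 > α = 0.01, fail to reject H0; the data do not provide sufficient evidence against H0.

t = 1.85, df = 70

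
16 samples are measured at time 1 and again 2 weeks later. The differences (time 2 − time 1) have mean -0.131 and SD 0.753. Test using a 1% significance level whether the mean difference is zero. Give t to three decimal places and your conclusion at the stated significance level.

H0: μ_d = 0; H1: μ_d ≠ 0 (paired t-test on the differences, two-sided).
t = d̄/(s_d/√n) = -0.131/(0.753/√16) = -0.696
df = n − 1 = 15
Two-sided p-value ≈ 0.4971
Since p ≈ 0.4971 > α = 0.01, fail to reject H0; the data do not provide sufficient evidence against H0.

t = -0.696; fail to reject H0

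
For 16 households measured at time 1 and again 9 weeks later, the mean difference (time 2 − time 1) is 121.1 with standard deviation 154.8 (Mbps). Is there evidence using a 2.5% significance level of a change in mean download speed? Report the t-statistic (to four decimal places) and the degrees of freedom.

t = 3.1292, df = 15

H0: μ_d = 0; H1: μ_d ≠ 0 (paired t-test on the differences, two-sided).
t = d̄/(s_d/√n) = 121.1/(154.8/√16) = 3.1292
df = n − 1 = 15
Two-sided p-value ≈ 0.007
Since p ≈ 0.007 < α = 0.025, reject H0; the data support H1.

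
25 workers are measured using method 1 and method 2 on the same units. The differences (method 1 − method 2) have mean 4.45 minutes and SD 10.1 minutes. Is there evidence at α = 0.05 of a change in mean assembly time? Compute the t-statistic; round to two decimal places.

H0: μ_d = 0; H1: μ_d ≠ 0 (paired t-test on the differences, two-sided).
t = d̄/(s_d/√n) = 4.45/(10.1/√25) = 2.20
df = n − 1 = 24
Two-sided p-value ≈ 0.037
Since p ≈ 0.037 < α = 0.05, reject H0; the data support H1.

2.20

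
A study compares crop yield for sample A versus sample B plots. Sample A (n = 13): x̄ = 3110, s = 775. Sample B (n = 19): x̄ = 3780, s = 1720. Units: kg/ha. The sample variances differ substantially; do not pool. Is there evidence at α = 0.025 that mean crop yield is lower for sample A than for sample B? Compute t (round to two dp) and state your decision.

t = -1.49; fail to reject H0

Let group 1 = sample A, group 2 = sample B. H0: μ_1 = μ_2; H1: μ_1 < μ_2 (Welch's two-sample t-test, left-tailed).
t = (x̄_1 − x̄_2)/√(s_1²/n_1 + s_2²/n_2) = (3110 − 3780)/√(775²/13 + 1720²/19) = -1.49
Welch–Satterthwaite df ≈ 26.74
p-value = P(T ≤ -1.49) ≈ 0.0738
Since p ≈ 0.0738 > α = 0.025, fail to reject H0; the data do not provide sufficient evidence against H0.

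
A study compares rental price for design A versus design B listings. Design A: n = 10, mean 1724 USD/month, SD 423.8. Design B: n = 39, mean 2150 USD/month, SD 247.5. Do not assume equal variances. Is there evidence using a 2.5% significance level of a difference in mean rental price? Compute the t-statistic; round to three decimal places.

Let group 1 = design A, group 2 = design B. H0: μ_1 = μ_2; H1: μ_1 ≠ μ_2 (Welch's two-sample t-test, two-sided).
t = (x̄_1 − x̄_2)/√(s_1²/n_1 + s_2²/n_2) = (1724 − 2150)/√(423.8²/10 + 247.5²/39) = -3.048
Welch–Satterthwaite df ≈ 10.62
Two-sided p-value ≈ 0.0115
Since p ≈ 0.0115 < α = 0.025, reject H0; the evidence is statistically significant.

-3.048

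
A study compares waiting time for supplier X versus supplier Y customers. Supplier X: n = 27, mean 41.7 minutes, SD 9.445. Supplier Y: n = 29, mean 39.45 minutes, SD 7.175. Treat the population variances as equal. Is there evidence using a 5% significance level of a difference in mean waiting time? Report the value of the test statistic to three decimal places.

1.008

Let group 1 = supplier X, group 2 = supplier Y. H0: μ_1 = μ_2; H1: μ_1 ≠ μ_2 (two-sample pooled-variance t-test, two-sided).
s_p² = [(27−1)·9.445² + (29−1)·7.175²]/(27+29−2) = 69.6457
t = (41.7 − 39.45)/√[69.6457·(1/27 + 1/29)] = 1.008
df = n₁ + n₂ − 2 = 54
Two-sided p-value ≈ 0.318
Since p ≈ 0.318 > α = 0.05, fail to reject H0; the evidence is not statistically significant.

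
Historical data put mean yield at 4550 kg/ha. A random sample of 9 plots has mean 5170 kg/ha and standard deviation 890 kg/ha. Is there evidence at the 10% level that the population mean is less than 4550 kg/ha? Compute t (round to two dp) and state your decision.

H0: μ = 4550; H1: μ < 4550 (one-sample t-test, left-tailed).
t = (x̄ − μ₀)/(s/√n) = (5170 − 4550)/(890/√9) = 2.09
df = n − 1 = 8
p-value = P(T ≤ 2.09) ≈ 0.9650
Since p ≈ 0.9650 > α = 0.1, fail to reject H0; the data do not provide sufficient evidence against H0.

t = 2.09; fail to reject H0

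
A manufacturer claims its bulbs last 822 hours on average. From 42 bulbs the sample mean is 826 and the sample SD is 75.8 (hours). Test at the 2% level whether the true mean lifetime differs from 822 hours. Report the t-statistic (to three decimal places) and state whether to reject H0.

t = 0.342; fail to reject H0

H0: μ = 822; H1: μ ≠ 822 (one-sample t-test, two-sided).
t = (x̄ − μ₀)/(s/√n) = (826 − 822)/(75.8/√42) = 0.342
df = n − 1 = 41
Two-sided p-value ≈ 0.7341
Since p ≈ 0.7341 > α = 0.02, fail to reject H0; the evidence is not statistically significant.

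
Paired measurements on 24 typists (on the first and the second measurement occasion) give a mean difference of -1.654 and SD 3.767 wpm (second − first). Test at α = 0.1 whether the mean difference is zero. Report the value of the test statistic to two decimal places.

H0: μ_d = 0; H1: μ_d ≠ 0 (paired t-test on the differences, two-sided).
t = d̄/(s_d/√n) = -1.654/(3.767/√24) = -2.15
df = n − 1 = 23
Two-sided p-value ≈ 0.0422
Since p ≈ 0.0422 < α = 0.1, reject H0; the data support H1.

-2.15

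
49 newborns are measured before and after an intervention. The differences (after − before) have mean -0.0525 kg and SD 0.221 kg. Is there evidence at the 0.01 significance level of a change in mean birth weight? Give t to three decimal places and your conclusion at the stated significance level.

H0: μ_d = 0; H1: μ_d ≠ 0 (paired t-test on the differences, two-sided).
t = d̄/(s_d/√n) = -0.0525/(0.221/√49) = -1.663
df = n − 1 = 48
Two-sided p-value ≈ 0.1029
Since p ≈ 0.1029 > α = 0.01, fail to reject H0; the evidence is not statistically significant.

t = -1.663; fail to reject H0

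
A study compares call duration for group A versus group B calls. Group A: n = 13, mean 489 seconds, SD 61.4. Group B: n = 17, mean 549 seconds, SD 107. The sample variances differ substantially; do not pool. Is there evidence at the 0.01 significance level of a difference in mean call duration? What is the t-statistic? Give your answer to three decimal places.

-1.933

Let group 1 = group A, group 2 = group B. H0: μ_1 = μ_2; H1: μ_1 ≠ μ_2 (Welch's two-sample t-test, two-sided).
t = (x̄_1 − x̄_2)/√(s_1²/n_1 + s_2²/n_2) = (489 − 549)/√(61.4²/13 + 107²/17) = -1.933
Welch–Satterthwaite df ≈ 26.26
Two-sided p-value ≈ 0.064
Since p ≈ 0.064 > α = 0.01, fail to reject H0; the evidence is not statistically significant.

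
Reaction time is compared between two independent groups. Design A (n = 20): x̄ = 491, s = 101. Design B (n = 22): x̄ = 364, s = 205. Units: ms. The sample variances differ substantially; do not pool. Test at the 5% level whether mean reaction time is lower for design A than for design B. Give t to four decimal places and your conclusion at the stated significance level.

Let group 1 = design A, group 2 = design B. H0: μ_1 = μ_2; H1: μ_1 < μ_2 (Welch's two-sample t-test, left-tailed).
t = (x̄_1 − x̄_2)/√(s_1²/n_1 + s_2²/n_2) = (491 − 364)/√(101²/20 + 205²/22) = 2.5815
Welch–Satterthwaite df ≈ 31.25
p-value = P(T ≤ 2.5815) ≈ 0.9926
Since p ≈ 0.9926 > α = 0.05, fail to reject H0; the evidence is not statistically significant.

t = 2.5815; fail to reject H0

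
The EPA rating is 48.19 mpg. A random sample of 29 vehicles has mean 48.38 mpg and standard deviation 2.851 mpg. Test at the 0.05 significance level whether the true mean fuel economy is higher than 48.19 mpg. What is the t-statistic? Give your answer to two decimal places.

0.36

H0: μ = 48.19; H1: μ > 48.19 (one-sample t-test, right-tailed).
t = (x̄ − μ₀)/(s/√n) = (48.38 − 48.19)/(2.851/√29) = 0.36
df = n − 1 = 28
p-value = P(T ≥ 0.36) ≈ 0.3612
Since p ≈ 0.3612 > α = 0.05, fail to reject H0; the data do not provide sufficient evidence against H0.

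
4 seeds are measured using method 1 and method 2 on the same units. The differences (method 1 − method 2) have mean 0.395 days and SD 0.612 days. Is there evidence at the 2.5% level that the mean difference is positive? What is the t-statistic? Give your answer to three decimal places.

H0: μ_d = 0; H1: μ_d > 0 (paired t-test on the differences, right-tailed).
t = d̄/(s_d/√n) = 0.395/(0.612/√4) = 1.291
df = n − 1 = 3
p-value = P(T ≥ 1.291) ≈ 0.1436
Since p ≈ 0.1436 > α = 0.025, fail to reject H0; the evidence is not statistically significant.

1.291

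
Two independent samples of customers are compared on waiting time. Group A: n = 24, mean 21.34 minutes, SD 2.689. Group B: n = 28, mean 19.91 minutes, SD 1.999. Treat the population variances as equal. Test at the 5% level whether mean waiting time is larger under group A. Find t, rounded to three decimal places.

2.195

Let group 1 = group A, group 2 = group B. H0: μ_1 = μ_2; H1: μ_1 > μ_2 (two-sample pooled-variance t-test, right-tailed).
s_p² = [(24−1)·2.689² + (28−1)·1.999²]/(24+28−2) = 5.48397
t = (21.34 − 19.91)/√[5.48397·(1/24 + 1/28)] = 2.195
df = n₁ + n₂ − 2 = 50
p-value = P(T ≥ 2.195) ≈ 0.0164
Since p ≈ 0.0164 < α = 0.05, reject H0; the data support H1.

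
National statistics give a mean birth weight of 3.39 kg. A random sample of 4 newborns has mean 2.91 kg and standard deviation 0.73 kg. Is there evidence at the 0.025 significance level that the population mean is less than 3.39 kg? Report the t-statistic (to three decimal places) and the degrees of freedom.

t = -1.315, df = 3

H0: μ = 3.39; H1: μ < 3.39 (one-sample t-test, left-tailed).
t = (x̄ − μ₀)/(s/√n) = (2.91 − 3.39)/(0.73/√4) = -1.315
df = n − 1 = 3
p-value = P(T ≤ -1.315) ≈ 0.1400
Since p ≈ 0.1400 > α = 0.025, fail to reject H0; the data do not provide sufficient evidence against H0.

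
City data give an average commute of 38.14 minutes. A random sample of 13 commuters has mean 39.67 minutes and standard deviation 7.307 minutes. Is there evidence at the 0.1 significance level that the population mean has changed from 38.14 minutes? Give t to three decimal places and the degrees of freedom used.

H0: μ = 38.14; H1: μ ≠ 38.14 (one-sample t-test, two-sided).
t = (x̄ − μ₀)/(s/√n) = (39.67 − 38.14)/(7.307/√13) = 0.755
df = n − 1 = 12
Two-sided p-value ≈ 0.465
Since p ≈ 0.465 > α = 0.1, fail to reject H0; the evidence is not statistically significant.

t = 0.755, df = 12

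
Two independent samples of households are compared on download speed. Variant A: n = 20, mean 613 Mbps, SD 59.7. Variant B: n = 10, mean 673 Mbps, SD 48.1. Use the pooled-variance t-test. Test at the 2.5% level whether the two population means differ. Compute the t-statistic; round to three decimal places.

-2.755

Let group 1 = variant A, group 2 = variant B. H0: μ_1 = μ_2; H1: μ_1 ≠ μ_2 (two-sample pooled-variance t-test, two-sided).
s_p² = [(20−1)·59.7² + (10−1)·48.1²]/(20+10−2) = 3162.15
t = (613 − 673)/√[3162.15·(1/20 + 1/10)] = -2.755
df = n₁ + n₂ − 2 = 28
Two-sided p-value ≈ 0.010
Since p ≈ 0.010 < α = 0.025, reject H0; the data support H1.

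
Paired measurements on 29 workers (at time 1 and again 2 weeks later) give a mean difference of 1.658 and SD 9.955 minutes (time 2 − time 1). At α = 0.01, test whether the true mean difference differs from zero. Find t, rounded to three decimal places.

H0: μ_d = 0; H1: μ_d ≠ 0 (paired t-test on the differences, two-sided).
t = d̄/(s_d/√n) = 1.658/(9.955/√29) = 0.897
df = n − 1 = 28
Two-sided p-value ≈ 0.3774
Since p ≈ 0.3774 > α = 0.01, fail to reject H0; the data do not provide sufficient evidence against H0.

0.897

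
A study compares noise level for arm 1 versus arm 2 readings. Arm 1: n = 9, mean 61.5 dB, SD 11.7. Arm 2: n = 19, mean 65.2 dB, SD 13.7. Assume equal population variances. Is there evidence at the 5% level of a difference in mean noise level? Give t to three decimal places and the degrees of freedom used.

t = -0.697, df = 26

Let group 1 = arm 1, group 2 = arm 2. H0: μ_1 = μ_2; H1: μ_1 ≠ μ_2 (two-sample pooled-variance t-test, two-sided).
s_p² = [(9−1)·11.7² + (19−1)·13.7²]/(9+19−2) = 172.059
t = (61.5 − 65.2)/√[172.059·(1/9 + 1/19)] = -0.697
df = n₁ + n₂ − 2 = 26
Two-sided p-value ≈ 0.492
Since p ≈ 0.492 > α = 0.05, fail to reject H0; the data do not provide sufficient evidence against H0.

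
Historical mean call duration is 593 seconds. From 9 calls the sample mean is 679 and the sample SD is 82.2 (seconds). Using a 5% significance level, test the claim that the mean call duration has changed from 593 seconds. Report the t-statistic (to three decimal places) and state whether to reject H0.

t = 3.139; reject H0

H0: μ = 593; H1: μ ≠ 593 (one-sample t-test, two-sided).
t = (x̄ − μ₀)/(s/√n) = (679 − 593)/(82.2/√9) = 3.139
df = n − 1 = 8
Two-sided p-value ≈ 0.0138
Since p ≈ 0.0138 < α = 0.05, reject H0; the evidence is statistically significant.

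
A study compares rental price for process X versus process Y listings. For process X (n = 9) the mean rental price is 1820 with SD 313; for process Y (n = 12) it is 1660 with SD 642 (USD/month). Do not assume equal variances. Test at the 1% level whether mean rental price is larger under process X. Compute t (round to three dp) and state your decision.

t = 0.752; fail to reject H0

Let group 1 = process X, group 2 = process Y. H0: μ_1 = μ_2; H1: μ_1 > μ_2 (Welch's two-sample t-test, right-tailed).
t = (x̄_1 − x̄_2)/√(s_1²/n_1 + s_2²/n_2) = (1820 − 1660)/√(313²/9 + 642²/12) = 0.752
Welch–Satterthwaite df ≈ 16.76
p-value = P(T ≥ 0.752) ≈ 0.2312
Since p ≈ 0.2312 > α = 0.01, fail to reject H0; the data do not provide sufficient evidence against H0.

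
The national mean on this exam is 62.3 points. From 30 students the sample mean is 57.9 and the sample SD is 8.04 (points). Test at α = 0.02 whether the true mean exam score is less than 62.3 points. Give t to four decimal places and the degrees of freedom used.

t = -2.9975, df = 29

H0: μ = 62.3; H1: μ < 62.3 (one-sample t-test, left-tailed).
t = (x̄ − μ₀)/(s/√n) = (57.9 − 62.3)/(8.04/√30) = -2.9975
df = n − 1 = 29
p-value = P(T ≤ -2.9975) ≈ 0.003
Since p ≈ 0.003 < α = 0.02, reject H0; the evidence is statistically significant.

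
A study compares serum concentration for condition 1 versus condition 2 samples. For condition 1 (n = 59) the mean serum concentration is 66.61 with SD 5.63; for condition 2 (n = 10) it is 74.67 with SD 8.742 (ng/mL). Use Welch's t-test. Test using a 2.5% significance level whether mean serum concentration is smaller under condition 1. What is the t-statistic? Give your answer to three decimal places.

-2.818

Let group 1 = condition 1, group 2 = condition 2. H0: μ_1 = μ_2; H1: μ_1 < μ_2 (Welch's two-sample t-test, left-tailed).
t = (x̄_1 − x̄_2)/√(s_1²/n_1 + s_2²/n_2) = (66.61 − 74.67)/√(5.63²/59 + 8.742²/10) = -2.818
Welch–Satterthwaite df ≈ 10.30
p-value = P(T ≤ -2.818) ≈ 0.0089
Since p ≈ 0.0089 < α = 0.025, reject H0; the data support H1.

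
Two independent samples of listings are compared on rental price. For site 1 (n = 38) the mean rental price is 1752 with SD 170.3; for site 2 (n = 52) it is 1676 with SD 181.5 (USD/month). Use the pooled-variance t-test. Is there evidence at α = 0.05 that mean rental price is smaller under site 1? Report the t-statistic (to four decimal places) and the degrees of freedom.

t = 2.0133, df = 88

Let group 1 = site 1, group 2 = site 2. H0: μ_1 = μ_2; H1: μ_1 < μ_2 (two-sample pooled-variance t-test, left-tailed).
s_p² = [(38−1)·170.3² + (52−1)·181.5²]/(38+52−2) = 31285.6
t = (1752 − 1676)/√[31285.6·(1/38 + 1/52)] = 2.0133
df = n₁ + n₂ − 2 = 88
p-value = P(T ≤ 2.0133) ≈ 0.976
Since p ≈ 0.976 > α = 0.05, fail to reject H0; the data do not provide sufficient evidence against H0.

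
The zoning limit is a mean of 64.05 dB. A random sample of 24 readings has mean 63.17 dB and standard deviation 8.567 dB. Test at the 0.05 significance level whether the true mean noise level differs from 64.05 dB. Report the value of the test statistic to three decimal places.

H0: μ = 64.05; H1: μ ≠ 64.05 (one-sample t-test, two-sided).
t = (x̄ − μ₀)/(s/√n) = (63.17 − 64.05)/(8.567/√24) = -0.503
df = n − 1 = 23
Two-sided p-value ≈ 0.620
Since p ≈ 0.620 > α = 0.05, fail to reject H0; the evidence is not statistically significant.

-0.503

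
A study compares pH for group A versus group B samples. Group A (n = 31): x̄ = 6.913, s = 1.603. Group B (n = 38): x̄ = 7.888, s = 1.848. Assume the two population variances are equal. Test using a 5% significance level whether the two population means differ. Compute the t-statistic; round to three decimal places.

Let group 1 = group A, group 2 = group B. H0: μ_1 = μ_2; H1: μ_1 ≠ μ_2 (two-sample pooled-variance t-test, two-sided).
s_p² = [(31−1)·1.603² + (38−1)·1.848²]/(31+38−2) = 3.03652
t = (6.913 − 7.888)/√[3.03652·(1/31 + 1/38)] = -2.312
df = n₁ + n₂ − 2 = 67
Two-sided p-value ≈ 0.024
Since p ≈ 0.024 < α = 0.05, reject H0; the evidence is statistically significant.

-2.312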